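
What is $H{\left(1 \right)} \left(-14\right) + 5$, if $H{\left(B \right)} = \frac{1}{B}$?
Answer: $-9$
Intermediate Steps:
$H{\left(1 \right)} \left(-14\right) + 5 = 1^{-1} \left(-14\right) + 5 = 1 \left(-14\right) + 5 = -14 + 5 = -9$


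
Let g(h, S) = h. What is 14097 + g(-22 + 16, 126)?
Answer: 14091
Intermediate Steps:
14097 + g(-22 + 16, 126) = 14097 + (-22 + 16) = 14097 - 6 = 14091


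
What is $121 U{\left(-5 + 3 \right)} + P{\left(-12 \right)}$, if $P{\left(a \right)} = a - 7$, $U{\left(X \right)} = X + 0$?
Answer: $-261$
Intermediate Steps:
$U{\left(X \right)} = X$
$P{\left(a \right)} = -7 + a$ ($P{\left(a \right)} = a - 7 = -7 + a$)
$121 U{\left(-5 + 3 \right)} + P{\left(-12 \right)} = 121 \left(-5 + 3\right) - 19 = 121 \left(-2\right) - 19 = -242 - 19 = -261$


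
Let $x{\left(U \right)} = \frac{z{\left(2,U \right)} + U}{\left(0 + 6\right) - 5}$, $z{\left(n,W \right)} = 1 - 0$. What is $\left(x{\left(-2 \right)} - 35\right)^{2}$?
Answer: $1296$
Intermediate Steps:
$z{\left(n,W \right)} = 1$ ($z{\left(n,W \right)} = 1 + 0 = 1$)
$x{\left(U \right)} = 1 + U$ ($x{\left(U \right)} = \frac{1 + U}{\left(0 + 6\right) - 5} = \frac{1 + U}{6 - 5} = \frac{1 + U}{1} = \left(1 + U\right) 1 = 1 + U$)
$\left(x{\left(-2 \right)} - 35\right)^{2} = \left(\left(1 - 2\right) - 35\right)^{2} = \left(-1 - 35\right)^{2} = \left(-36\right)^{2} = 1296$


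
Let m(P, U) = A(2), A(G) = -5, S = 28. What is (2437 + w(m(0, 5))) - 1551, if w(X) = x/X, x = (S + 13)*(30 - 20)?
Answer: 804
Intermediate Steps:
x = 410 (x = (28 + 13)*(30 - 20) = 41*10 = 410)
m(P, U) = -5
w(X) = 410/X
(2437 + w(m(0, 5))) - 1551 = (2437 + 410/(-5)) - 1551 = (2437 + 410*(-1/5)) - 1551 = (2437 - 82) - 1551 = 2355 - 1551 = 804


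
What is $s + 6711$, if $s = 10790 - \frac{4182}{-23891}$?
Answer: $\frac{418120573}{23891} \approx 17501.0$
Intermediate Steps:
$s = \frac{257788072}{23891}$ ($s = 10790 - 4182 \left(- \frac{1}{23891}\right) = 10790 - - \frac{4182}{23891} = 10790 + \frac{4182}{23891} = \frac{257788072}{23891} \approx 10790.0$)
$s + 6711 = \frac{257788072}{23891} + 6711 = \frac{418120573}{23891}$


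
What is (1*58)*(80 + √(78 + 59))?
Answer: 4640 + 58*√137 ≈ 5318.9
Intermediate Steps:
(1*58)*(80 + √(78 + 59)) = 58*(80 + √137) = 4640 + 58*√137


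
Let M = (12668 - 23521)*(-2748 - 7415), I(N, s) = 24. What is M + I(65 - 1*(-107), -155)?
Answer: 110299063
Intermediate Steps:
M = 110299039 (M = -10853*(-10163) = 110299039)
M + I(65 - 1*(-107), -155) = 110299039 + 24 = 110299063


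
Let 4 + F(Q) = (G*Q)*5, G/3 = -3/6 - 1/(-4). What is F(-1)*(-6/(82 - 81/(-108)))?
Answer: 6/331 ≈ 0.018127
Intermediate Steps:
G = -¾ (G = 3*(-3/6 - 1/(-4)) = 3*(-3*⅙ - 1*(-¼)) = 3*(-½ + ¼) = 3*(-¼) = -¾ ≈ -0.75000)
F(Q) = -4 - 15*Q/4 (F(Q) = -4 - 3*Q/4*5 = -4 - 15*Q/4)
F(-1)*(-6/(82 - 81/(-108))) = (-4 - 15/4*(-1))*(-6/(82 - 81/(-108))) = (-4 + 15/4)*(-6/(82 - 81*(-1/108))) = -(-3)/(2*(82 + ¾)) = -(-3)/(2*331/4) = -(-3)*4/(2*331) = -¼*(-24/331) = 6/331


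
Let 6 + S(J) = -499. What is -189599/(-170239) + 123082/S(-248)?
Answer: -20857609103/85970695 ≈ -242.61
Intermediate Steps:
S(J) = -505 (S(J) = -6 - 499 = -505)
-189599/(-170239) + 123082/S(-248) = -189599/(-170239) + 123082/(-505) = -189599*(-1/170239) + 123082*(-1/505) = 189599/170239 - 123082/505 = -20857609103/85970695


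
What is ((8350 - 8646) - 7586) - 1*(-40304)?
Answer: 32422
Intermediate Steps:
((8350 - 8646) - 7586) - 1*(-40304) = (-296 - 7586) + 40304 = -7882 + 40304 = 32422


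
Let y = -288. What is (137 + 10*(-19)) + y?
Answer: -341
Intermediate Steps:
(137 + 10*(-19)) + y = (137 + 10*(-19)) - 288 = (137 - 190) - 288 = -53 - 288 = -341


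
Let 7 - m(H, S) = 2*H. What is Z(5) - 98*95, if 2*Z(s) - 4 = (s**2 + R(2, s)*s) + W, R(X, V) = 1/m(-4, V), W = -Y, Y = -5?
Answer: -55757/6 ≈ -9292.8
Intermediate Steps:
m(H, S) = 7 - 2*H
W = 5 (W = -1*(-5) = 5)
R(X, V) = 1/15 (R(X, V) = 1/(7 - 2*(-4)) = 1/(7 + 8) = 1/15)
Z(s) = 9/2 + s**2/2 + s/30 (Z(s) = 2 + ((s**2 + s/15) + 5)/2 = 2 + (5 + s**2 + s/15)/2 = 2 + (5/2 + s**2/2 + s/30) = 9/2 + s**2/2 + s/30)
Z(5) - 98*95 = (9/2 + (1/2)*5**2 + (1/30)*5) - 98*95 = (9/2 + (1/2)*25 + 1/6) - 9310 = (9/2 + 25/2 + 1/6) - 9310 = 103/6 - 9310 = -55757/6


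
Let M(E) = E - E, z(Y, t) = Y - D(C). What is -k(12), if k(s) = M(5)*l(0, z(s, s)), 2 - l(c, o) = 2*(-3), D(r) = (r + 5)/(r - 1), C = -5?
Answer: 0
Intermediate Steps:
D(r) = (5 + r)/(-1 + r)
z(Y, t) = Y (z(Y, t) = Y - (5 - 5)/(-1 - 5) = Y - 0/(-6) = Y - (-1)*0/6 = Y - 1*0 = Y + 0 = Y)
M(E) = 0
l(c, o) = 8 (l(c, o) = 2 - 2*(-3) = 2 - 1*(-6) = 2 + 6 = 8)
k(s) = 0 (k(s) = 0*8 = 0)
-k(12) = -1*0 = 0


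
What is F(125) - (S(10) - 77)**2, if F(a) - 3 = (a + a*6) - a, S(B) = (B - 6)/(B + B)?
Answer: -128631/25 ≈ -5145.2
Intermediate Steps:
S(B) = (-6 + B)/(2*B) (S(B) = (-6 + B)/((2*B)) = (-6 + B)*(1/(2*B)) = (-6 + B)/(2*B))
F(a) = 3 + 6*a (F(a) = 3 + ((a + a*6) - a) = 3 + ((a + 6*a) - a) = 3 + (7*a - a) = 3 + 6*a)
F(125) - (S(10) - 77)**2 = (3 + 6*125) - ((1/2)*(-6 + 10)/10 - 77)**2 = (3 + 750) - ((1/2)*(1/10)*4 - 77)**2 = 753 - (1/5 - 77)**2 = 753 - (-384/5)**2 = 753 - 1*147456/25 = 753 - 147456/25 = -128631/25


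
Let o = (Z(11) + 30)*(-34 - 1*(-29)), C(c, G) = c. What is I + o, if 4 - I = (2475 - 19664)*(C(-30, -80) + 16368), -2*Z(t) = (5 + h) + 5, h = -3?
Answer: 561667507/2 ≈ 2.8083e+8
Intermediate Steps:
Z(t) = -7/2 (Z(t) = -((5 - 3) + 5)/2 = -(2 + 5)/2 = -½*7 = -7/2)
o = -265/2 (o = (-7/2 + 30)*(-34 - 1*(-29)) = 53*(-34 + 29)/2 = (53/2)*(-5) = -265/2 ≈ -132.50)
I = 280833886 (I = 4 - (2475 - 19664)*(-30 + 16368) = 4 - (-17189)*16338 = 4 - 1*(-280833882) = 4 + 280833882 = 280833886)
I + o = 280833886 - 265/2 = 561667507/2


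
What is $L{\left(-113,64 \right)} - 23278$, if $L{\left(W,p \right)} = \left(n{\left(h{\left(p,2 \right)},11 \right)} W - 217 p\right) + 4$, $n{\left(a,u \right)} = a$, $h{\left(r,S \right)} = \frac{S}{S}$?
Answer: $-37275$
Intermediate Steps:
$h{\left(r,S \right)} = 1$
$L{\left(W,p \right)} = 4 + W - 217 p$ ($L{\left(W,p \right)} = \left(1 W - 217 p\right) + 4 = \left(W - 217 p\right) + 4 = 4 + W - 217 p$)
$L{\left(-113,64 \right)} - 23278 = \left(4 - 113 - 13888\right) - 23278 = -13997 - 23278 = -37275$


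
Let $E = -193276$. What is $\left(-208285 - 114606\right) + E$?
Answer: $-516167$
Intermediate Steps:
$\left(-208285 - 114606\right) + E = \left(-208285 - 114606\right) - 193276 = -322891 - 193276 = -516167$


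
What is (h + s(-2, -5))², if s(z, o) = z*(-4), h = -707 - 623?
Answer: 1747684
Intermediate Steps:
h = -1330
s(z, o) = -4*z
(h + s(-2, -5))² = (-1330 - 4*(-2))² = (-1330 + 8)² = (-1322)² = 1747684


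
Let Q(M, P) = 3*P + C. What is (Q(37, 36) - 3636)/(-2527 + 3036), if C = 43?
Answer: -3485/509 ≈ -6.8468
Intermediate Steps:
Q(M, P) = 43 + 3*P (Q(M, P) = 3*P + 43 = 43 + 3*P)
(Q(37, 36) - 3636)/(-2527 + 3036) = ((43 + 3*36) - 3636)/(-2527 + 3036) = ((43 + 108) - 3636)/509 = (151 - 3636)*(1/509) = -3485*1/509 = -3485/509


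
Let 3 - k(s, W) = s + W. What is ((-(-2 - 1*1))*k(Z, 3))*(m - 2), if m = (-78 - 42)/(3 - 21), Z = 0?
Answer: 0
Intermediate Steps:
m = 20/3 (m = -120/(-18) = -120*(-1/18) = 20/3 ≈ 6.6667)
k(s, W) = 3 - W - s (k(s, W) = 3 - (s + W) = 3 - (W + s) = 3 + (-W - s) = 3 - W - s)
((-(-2 - 1*1))*k(Z, 3))*(m - 2) = ((-(-2 - 1*1))*(3 - 1*3 - 1*0))*(20/3 - 2) = ((-(-2 - 1))*(3 - 3 + 0))*(14/3) = (-1*(-3)*0)*(14/3) = (3*0)*(14/3) = 0*(14/3) = 0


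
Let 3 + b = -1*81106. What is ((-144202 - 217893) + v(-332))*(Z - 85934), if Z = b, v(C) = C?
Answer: 60540893361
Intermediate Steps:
b = -81109 (b = -3 - 1*81106 = -3 - 81106 = -81109)
Z = -81109
((-144202 - 217893) + v(-332))*(Z - 85934) = ((-144202 - 217893) - 332)*(-81109 - 85934) = (-362095 - 332)*(-167043) = -362427*(-167043) = 60540893361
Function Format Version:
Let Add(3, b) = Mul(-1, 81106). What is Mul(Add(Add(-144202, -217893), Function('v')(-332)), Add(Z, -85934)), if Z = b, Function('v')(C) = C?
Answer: 60540893361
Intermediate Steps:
b = -81109 (b = Add(-3, Mul(-1, 81106)) = Add(-3, -81106) = -81109)
Z = -81109
Mul(Add(Add(-144202, -217893), Function('v')(-332)), Add(Z, -85934)) = Mul(Add(Add(-144202, -217893), -332), Add(-81109, -85934)) = Mul(Add(-362095, -332), -167043) = Mul(-362427, -167043) = 60540893361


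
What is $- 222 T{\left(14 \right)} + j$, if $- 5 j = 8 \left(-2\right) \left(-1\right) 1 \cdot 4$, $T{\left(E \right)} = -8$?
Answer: $\frac{8816}{5} \approx 1763.2$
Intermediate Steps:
$j = - \frac{64}{5}$ ($j = - \frac{8 \left(-2\right) \left(-1\right) 1 \cdot 4}{5} = - \frac{\left(-16\right) \left(\left(-1\right) 4\right)}{5} = - \frac{\left(-16\right) \left(-4\right)}{5} = \left(- \frac{1}{5}\right) 64 = - \frac{64}{5} \approx -12.8$)
$- 222 T{\left(14 \right)} + j = \left(-222\right) \left(-8\right) - \frac{64}{5} = 1776 - \frac{64}{5} = \frac{8816}{5}$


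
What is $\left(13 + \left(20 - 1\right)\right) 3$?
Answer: $96$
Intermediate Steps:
$\left(13 + \left(20 - 1\right)\right) 3 = \left(13 + 19\right) 3 = 32 \cdot 3 = 96$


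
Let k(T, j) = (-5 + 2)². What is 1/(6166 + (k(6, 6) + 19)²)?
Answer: 1/6950 ≈ 0.00014388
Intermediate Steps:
k(T, j) = 9 (k(T, j) = (-3)² = 9)
1/(6166 + (k(6, 6) + 19)²) = 1/(6166 + (9 + 19)²) = 1/(6166 + 28²) = 1/(6166 + 784) = 1/6950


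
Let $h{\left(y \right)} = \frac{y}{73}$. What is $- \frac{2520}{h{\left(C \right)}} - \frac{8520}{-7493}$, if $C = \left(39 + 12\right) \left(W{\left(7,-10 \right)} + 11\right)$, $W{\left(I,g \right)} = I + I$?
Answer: $- \frac{91169952}{636905} \approx -143.15$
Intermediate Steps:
$W{\left(I,g \right)} = 2 I$
$C = 1275$ ($C = \left(39 + 12\right) \left(2 \cdot 7 + 11\right) = 51 \left(14 + 11\right) = 51 \cdot 25 = 1275$)
$h{\left(y \right)} = \frac{y}{73}$ ($h{\left(y \right)} = y \frac{1}{73} = \frac{y}{73}$)
$- \frac{2520}{h{\left(C \right)}} - \frac{8520}{-7493} = - \frac{2520}{\frac{1}{73} \cdot 1275} - \frac{8520}{-7493} = - \frac{2520}{\frac{1275}{73}} - - \frac{8520}{7493} = \left(-2520\right) \frac{73}{1275} + \frac{8520}{7493} = - \frac{12264}{85} + \frac{8520}{7493} = - \frac{91169952}{636905}$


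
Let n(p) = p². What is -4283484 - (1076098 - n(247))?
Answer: -5298573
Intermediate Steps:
-4283484 - (1076098 - n(247)) = -4283484 - (1076098 - 1*247²) = -4283484 - (1076098 - 1*61009) = -4283484 - (1076098 - 61009) = -4283484 - 1*1015089 = -4283484 - 1015089 = -5298573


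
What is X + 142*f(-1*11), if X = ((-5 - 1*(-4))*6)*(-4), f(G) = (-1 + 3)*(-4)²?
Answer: 4568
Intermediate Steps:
f(G) = 32 (f(G) = 2*16 = 32)
X = 24 (X = ((-5 + 4)*6)*(-4) = -1*6*(-4) = -6*(-4) = 24)
X + 142*f(-1*11) = 24 + 142*32 = 24 + 4544 = 4568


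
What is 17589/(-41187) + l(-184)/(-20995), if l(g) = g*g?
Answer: -587902709/288240355 ≈ -2.0396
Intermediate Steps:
l(g) = g²
17589/(-41187) + l(-184)/(-20995) = 17589/(-41187) + (-184)²/(-20995) = 17589*(-1/41187) + 33856*(-1/20995) = -5863/13729 - 33856/20995 = -587902709/288240355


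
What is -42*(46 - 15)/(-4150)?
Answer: 651/2075 ≈ 0.31374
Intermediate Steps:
-42*(46 - 15)/(-4150) = -42*31*(-1/4150) = -1302*(-1/4150) = 651/2075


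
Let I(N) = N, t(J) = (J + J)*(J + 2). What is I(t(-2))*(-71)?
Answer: 0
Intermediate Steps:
t(J) = 2*J*(2 + J) (t(J) = (2*J)*(2 + J) = 2*J*(2 + J))
I(t(-2))*(-71) = (2*(-2)*(2 - 2))*(-71) = (2*(-2)*0)*(-71) = 0*(-71) = 0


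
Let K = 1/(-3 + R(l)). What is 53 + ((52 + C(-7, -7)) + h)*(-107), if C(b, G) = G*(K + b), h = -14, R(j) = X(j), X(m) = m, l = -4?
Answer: -9363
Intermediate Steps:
R(j) = j
K = -1/7 (K = 1/(-3 - 4) = 1/(-7) = -1/7 ≈ -0.14286)
C(b, G) = G*(-1/7 + b)
53 + ((52 + C(-7, -7)) + h)*(-107) = 53 + ((52 - 7*(-1/7 - 7)) - 14)*(-107) = 53 + ((52 - 7*(-50/7)) - 14)*(-107) = 53 + ((52 + 50) - 14)*(-107) = 53 + (102 - 14)*(-107) = 53 + 88*(-107) = 53 - 9416 = -9363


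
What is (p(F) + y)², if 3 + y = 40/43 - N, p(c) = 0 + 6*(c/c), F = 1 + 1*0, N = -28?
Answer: 1885129/1849 ≈ 1019.5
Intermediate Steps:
F = 1 (F = 1 + 0 = 1)
p(c) = 6 (p(c) = 0 + 6*1 = 0 + 6 = 6)
y = 1115/43 (y = -3 + (40/43 - 1*(-28)) = -3 + (40*(1/43) + 28) = -3 + (40/43 + 28) = -3 + 1244/43 = 1115/43 ≈ 25.930)
(p(F) + y)² = (6 + 1115/43)² = (1373/43)² = 1885129/1849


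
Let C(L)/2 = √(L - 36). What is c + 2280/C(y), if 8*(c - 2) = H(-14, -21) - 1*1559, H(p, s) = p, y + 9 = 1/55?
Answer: -1557/8 - 570*I*√136070/1237 ≈ -194.63 - 169.98*I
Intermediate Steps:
y = -494/55 (y = -9 + 1/55 = -494/55 ≈ -8.9818)
C(L) = 2*√(-36 + L) (C(L) = 2*√(L - 36) = 2*√(-36 + L))
c = -1557/8 (c = 2 + (-14 - 1*1559)/8 = 2 + (-14 - 1559)/8 = 2 + (⅛)*(-1573) = 2 - 1573/8 = -1557/8 ≈ -194.63)
c + 2280/C(y) = -1557/8 + 2280/((2*√(-36 - 494/55))) = -1557/8 + 2280/((2*√(-2474/55))) = -1557/8 + 2280/((2*(I*√136070/55))) = -1557/8 + 2280/((2*I*√136070/55)) = -1557/8 + 2280*(-I*√136070/4948) = -1557/8 - 570*I*√136070/1237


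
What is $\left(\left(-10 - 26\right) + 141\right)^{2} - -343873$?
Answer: $354898$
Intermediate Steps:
$\left(\left(-10 - 26\right) + 141\right)^{2} - -343873 = \left(-36 + 141\right)^{2} + 343873 = 105^{2} + 343873 = 11025 + 343873 = 354898$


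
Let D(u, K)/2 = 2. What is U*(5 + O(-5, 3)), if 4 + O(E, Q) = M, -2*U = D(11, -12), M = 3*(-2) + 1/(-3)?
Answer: 32/3 ≈ 10.667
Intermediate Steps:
D(u, K) = 4 (D(u, K) = 2*2 = 4)
M = -19/3 (M = -6 - 1/3 = -19/3 ≈ -6.3333)
U = -2 (U = -1/2*4 = -2)
O(E, Q) = -31/3 (O(E, Q) = -4 - 19/3 = -31/3)
U*(5 + O(-5, 3)) = -2*(5 - 31/3) = -2*(-16/3) = 32/3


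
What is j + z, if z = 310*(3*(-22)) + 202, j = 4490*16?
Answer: 51582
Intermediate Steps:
j = 71840
z = -20258 (z = 310*(-66) + 202 = -20460 + 202 = -20258)
j + z = 71840 - 20258 = 51582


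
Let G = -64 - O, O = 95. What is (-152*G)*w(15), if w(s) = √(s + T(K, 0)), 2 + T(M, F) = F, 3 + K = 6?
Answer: 24168*√13 ≈ 87139.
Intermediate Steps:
K = 3 (K = -3 + 6 = 3)
T(M, F) = -2 + F
w(s) = √(-2 + s) (w(s) = √(s + (-2 + 0)) = √(s - 2) = √(-2 + s))
G = -159 (G = -64 - 1*95 = -64 - 95 = -159)
(-152*G)*w(15) = (-152*(-159))*√(-2 + 15) = 24168*√13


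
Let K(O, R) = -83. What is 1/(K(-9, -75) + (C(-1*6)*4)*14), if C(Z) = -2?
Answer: -1/195 ≈ -0.0051282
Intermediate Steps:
1/(K(-9, -75) + (C(-1*6)*4)*14) = 1/(-83 - 2*4*14) = 1/(-83 - 8*14) = 1/(-83 - 112) = 1/(-195) = -1/195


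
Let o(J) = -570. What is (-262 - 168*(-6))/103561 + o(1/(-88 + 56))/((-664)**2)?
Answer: 134939323/22829815328 ≈ 0.0059107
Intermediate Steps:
(-262 - 168*(-6))/103561 + o(1/(-88 + 56))/((-664)**2) = (-262 - 168*(-6))/103561 - 570/((-664)**2) = (-262 + 1008)*(1/103561) - 570/440896 = 746*(1/103561) - 570*1/440896 = 746/103561 - 285/220448 = 134939323/22829815328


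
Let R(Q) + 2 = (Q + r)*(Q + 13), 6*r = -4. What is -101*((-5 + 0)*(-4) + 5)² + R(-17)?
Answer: -189169/3 ≈ -63056.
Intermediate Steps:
r = -⅔ (r = (⅙)*(-4) = -⅔ ≈ -0.66667)
R(Q) = -2 + (13 + Q)*(-⅔ + Q) (R(Q) = -2 + (Q - ⅔)*(Q + 13) = -2 + (-⅔ + Q)*(13 + Q) = -2 + (13 + Q)*(-⅔ + Q))
-101*((-5 + 0)*(-4) + 5)² + R(-17) = -101*((-5 + 0)*(-4) + 5)² + (-32/3 + (-17)² + (37/3)*(-17)) = -101*(-5*(-4) + 5)² + (-32/3 + 289 - 629/3) = -101*(20 + 5)² + 206/3 = -101*25² + 206/3 = -101*625 + 206/3 = -63125 + 206/3 = -189169/3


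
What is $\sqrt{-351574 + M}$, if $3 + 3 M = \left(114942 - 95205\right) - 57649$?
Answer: $\frac{i \sqrt{3277911}}{3} \approx 603.5 i$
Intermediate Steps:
$M = - \frac{37915}{3}$ ($M = -1 + \frac{\left(114942 - 95205\right) - 57649}{3} = -1 + \frac{19737 - 57649}{3} = -1 + \frac{1}{3} \left(-37912\right) = -1 - \frac{37912}{3} = - \frac{37915}{3} \approx -12638.0$)
$\sqrt{-351574 + M} = \sqrt{-351574 - \frac{37915}{3}} = \sqrt{- \frac{1092637}{3}} = \frac{i \sqrt{3277911}}{3}$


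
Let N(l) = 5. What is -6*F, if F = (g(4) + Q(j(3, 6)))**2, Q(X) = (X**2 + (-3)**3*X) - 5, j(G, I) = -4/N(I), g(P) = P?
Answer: -1691766/625 ≈ -2706.8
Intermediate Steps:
j(G, I) = -4/5
Q(X) = -5 + X**2 - 27*X (Q(X) = (X**2 - 27*X) - 5 = -5 + X**2 - 27*X)
F = 281961/625 (F = (4 + (-5 + (-4/5)**2 - 27*(-4/5)))**2 = (4 + (-5 + 16/25 + 108/5))**2 = (4 + 431/25)**2 = (531/25)**2 = 281961/625 ≈ 451.14)
-6*F = -6*281961/625 = -1691766/625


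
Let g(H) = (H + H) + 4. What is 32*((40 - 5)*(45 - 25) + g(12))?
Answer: 23296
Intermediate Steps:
g(H) = 4 + 2*H (g(H) = 2*H + 4 = 4 + 2*H)
32*((40 - 5)*(45 - 25) + g(12)) = 32*((40 - 5)*(45 - 25) + (4 + 2*12)) = 32*(35*20 + (4 + 24)) = 32*(700 + 28) = 32*728 = 23296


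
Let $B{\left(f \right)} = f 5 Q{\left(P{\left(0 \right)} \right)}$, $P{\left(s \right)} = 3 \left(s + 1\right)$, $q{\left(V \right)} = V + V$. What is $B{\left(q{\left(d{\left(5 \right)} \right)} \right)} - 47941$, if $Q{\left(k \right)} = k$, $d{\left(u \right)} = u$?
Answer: $-47791$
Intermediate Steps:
$q{\left(V \right)} = 2 V$
$P{\left(s \right)} = 3 + 3 s$ ($P{\left(s \right)} = 3 \left(1 + s\right) = 3 + 3 s$)
$B{\left(f \right)} = 15 f$ ($B{\left(f \right)} = f 5 \left(3 + 3 \cdot 0\right) = 5 f \left(3 + 0\right) = 5 f 3 = 15 f$)
$B{\left(q{\left(d{\left(5 \right)} \right)} \right)} - 47941 = 15 \cdot 2 \cdot 5 - 47941 = 15 \cdot 10 - 47941 = 150 - 47941 = -47791$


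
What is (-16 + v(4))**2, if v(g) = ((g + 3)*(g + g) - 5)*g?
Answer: 35344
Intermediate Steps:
v(g) = g*(-5 + 2*g*(3 + g)) (v(g) = ((3 + g)*(2*g) - 5)*g = (2*g*(3 + g) - 5)*g = (-5 + 2*g*(3 + g))*g = g*(-5 + 2*g*(3 + g)))
(-16 + v(4))**2 = (-16 + 4*(-5 + 2*4**2 + 6*4))**2 = (-16 + 4*(-5 + 2*16 + 24))**2 = (-16 + 4*(-5 + 32 + 24))**2 = (-16 + 4*51)**2 = (-16 + 204)**2 = 188**2 = 35344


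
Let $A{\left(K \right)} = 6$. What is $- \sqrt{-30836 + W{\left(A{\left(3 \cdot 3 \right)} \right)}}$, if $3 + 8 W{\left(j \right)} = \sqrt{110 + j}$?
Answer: $- \frac{i \sqrt{493382 - 4 \sqrt{29}}}{4} \approx - 175.6 i$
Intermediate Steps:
$W{\left(j \right)} = - \frac{3}{8} + \frac{\sqrt{110 + j}}{8}$
$- \sqrt{-30836 + W{\left(A{\left(3 \cdot 3 \right)} \right)}} = - \sqrt{-30836 - \left(\frac{3}{8} - \frac{\sqrt{110 + 6}}{8}\right)} = - \sqrt{-30836 - \left(\frac{3}{8} - \frac{\sqrt{116}}{8}\right)} = - \sqrt{-30836 - \left(\frac{3}{8} - \frac{2 \sqrt{29}}{8}\right)} = - \sqrt{-30836 - \left(\frac{3}{8} - \frac{\sqrt{29}}{4}\right)} = - \sqrt{- \frac{246691}{8} + \frac{\sqrt{29}}{4}}$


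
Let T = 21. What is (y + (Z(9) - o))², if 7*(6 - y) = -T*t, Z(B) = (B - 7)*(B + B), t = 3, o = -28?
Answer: 6241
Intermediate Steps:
Z(B) = 2*B*(-7 + B) (Z(B) = (-7 + B)*(2*B) = 2*B*(-7 + B))
y = 15 (y = 6 - (-1)*21*3/7 = 6 - (-1)*63/7 = 6 - ⅐*(-63) = 6 + 9 = 15)
(y + (Z(9) - o))² = (15 + (2*9*(-7 + 9) - 1*(-28)))² = (15 + (2*9*2 + 28))² = (15 + (36 + 28))² = (15 + 64)² = 79² = 6241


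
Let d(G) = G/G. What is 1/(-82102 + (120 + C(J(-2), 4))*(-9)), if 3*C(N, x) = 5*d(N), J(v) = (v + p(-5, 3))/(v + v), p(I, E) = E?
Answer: -1/83197 ≈ -1.2020e-5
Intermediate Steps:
d(G) = 1
J(v) = (3 + v)/(2*v) (J(v) = (v + 3)/(v + v) = (3 + v)/((2*v)) = (3 + v)*(1/(2*v)) = (3 + v)/(2*v))
C(N, x) = 5/3 (C(N, x) = (5*1)/3 = (1/3)*5 = 5/3)
1/(-82102 + (120 + C(J(-2), 4))*(-9)) = 1/(-82102 + (120 + 5/3)*(-9)) = 1/(-82102 + (365/3)*(-9)) = 1/(-82102 - 1095) = 1/(-83197) = -1/83197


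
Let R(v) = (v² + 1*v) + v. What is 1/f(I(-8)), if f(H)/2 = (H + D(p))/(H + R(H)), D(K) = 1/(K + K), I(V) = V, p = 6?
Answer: -48/19 ≈ -2.5263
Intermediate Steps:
D(K) = 1/(2*K)
R(v) = v² + 2*v (R(v) = (v² + v) + v = (v + v²) + v = v² + 2*v)
f(H) = 2*(1/12 + H)/(H + H*(2 + H)) (f(H) = 2*((H + (½)/6)/(H + H*(2 + H))) = 2*((H + (½)*(⅙))/(H + H*(2 + H))) = 2*((H + 1/12)/(H + H*(2 + H))) = 2*((1/12 + H)/(H + H*(2 + H))) = 2*(1/12 + H)/(H + H*(2 + H)))
1/f(I(-8)) = 1/((⅙)*(1 + 12*(-8))/(-8*(3 - 8))) = 1/((⅙)*(-⅛)*(1 - 96)/(-5)) = 1/((⅙)*(-⅛)*(-⅕)*(-95)) = 1/(-19/48) = -48/19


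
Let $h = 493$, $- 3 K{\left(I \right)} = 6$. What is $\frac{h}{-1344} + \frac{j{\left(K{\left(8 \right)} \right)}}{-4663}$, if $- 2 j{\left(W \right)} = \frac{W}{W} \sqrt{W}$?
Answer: $- \frac{493}{1344} + \frac{i \sqrt{2}}{9326} \approx -0.36682 + 0.00015164 i$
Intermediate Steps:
$K{\left(I \right)} = -2$ ($K{\left(I \right)} = \left(- \frac{1}{3}\right) 6 = -2$)
$j{\left(W \right)} = - \frac{\sqrt{W}}{2}$ ($j{\left(W \right)} = - \frac{\frac{W}{W} \sqrt{W}}{2} = - \frac{1 \sqrt{W}}{2} = - \frac{\sqrt{W}}{2}$)
$\frac{h}{-1344} + \frac{j{\left(K{\left(8 \right)} \right)}}{-4663} = \frac{493}{-1344} + \frac{\left(- \frac{1}{2}\right) \sqrt{-2}}{-4663} = 493 \left(- \frac{1}{1344}\right) + - \frac{i \sqrt{2}}{2} \left(- \frac{1}{4663}\right) = - \frac{493}{1344} + - \frac{i \sqrt{2}}{2} \left(- \frac{1}{4663}\right) = - \frac{493}{1344} + \frac{i \sqrt{2}}{9326}$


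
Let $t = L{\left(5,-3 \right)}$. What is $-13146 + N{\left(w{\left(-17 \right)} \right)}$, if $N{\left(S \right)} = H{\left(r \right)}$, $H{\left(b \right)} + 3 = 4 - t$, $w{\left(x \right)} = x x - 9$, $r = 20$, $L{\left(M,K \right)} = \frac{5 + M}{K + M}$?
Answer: $-13150$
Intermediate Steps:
$L{\left(M,K \right)} = \frac{5 + M}{K + M}$
$t = 5$ ($t = \frac{5 + 5}{-3 + 5} = \frac{1}{2} \cdot 10 = 5$)
$w{\left(x \right)} = -9 + x^{2}$ ($w{\left(x \right)} = x^{2} - 9 = -9 + x^{2}$)
$H{\left(b \right)} = -4$ ($H{\left(b \right)} = -3 + \left(4 - 5\right) = -3 - 1 = -4$)
$N{\left(S \right)} = -4$
$-13146 + N{\left(w{\left(-17 \right)} \right)} = -13146 - 4 = -13150$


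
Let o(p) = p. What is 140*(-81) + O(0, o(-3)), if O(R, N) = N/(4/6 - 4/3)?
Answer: -22671/2 ≈ -11336.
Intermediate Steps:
O(R, N) = -3*N/2 (O(R, N) = N/(4*(⅙) - 4*⅓) = N/(⅔ - 4/3) = N/(-⅔) = N*(-3/2) = -3*N/2)
140*(-81) + O(0, o(-3)) = 140*(-81) - 3/2*(-3) = -11340 + 9/2 = -22671/2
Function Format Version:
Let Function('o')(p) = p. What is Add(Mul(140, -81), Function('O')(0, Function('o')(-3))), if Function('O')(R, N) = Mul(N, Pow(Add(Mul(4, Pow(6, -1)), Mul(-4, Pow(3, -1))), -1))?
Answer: Rational(-22671, 2) ≈ -11336.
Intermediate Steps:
Function('O')(R, N) = Mul(Rational(-3, 2), N) (Function('O')(R, N) = Mul(N, Pow(Add(Mul(4, Rational(1, 6)), Mul(-4, Rational(1, 3))), -1)) = Mul(N, Pow(Add(Rational(2, 3), Rational(-4, 3)), -1)) = Mul(N, Pow(Rational(-2, 3), -1)) = Mul(N, Rational(-3, 2)) = Mul(Rational(-3, 2), N))
Add(Mul(140, -81), Function('O')(0, Function('o')(-3))) = Add(Mul(140, -81), Mul(Rational(-3, 2), -3)) = Add(-11340, Rational(9, 2)) = Rational(-22671, 2)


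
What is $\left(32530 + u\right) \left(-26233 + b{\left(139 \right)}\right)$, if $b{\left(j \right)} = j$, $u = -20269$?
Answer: $-319938534$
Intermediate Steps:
$\left(32530 + u\right) \left(-26233 + b{\left(139 \right)}\right) = \left(32530 - 20269\right) \left(-26233 + 139\right) = 12261 \left(-26094\right) = -319938534$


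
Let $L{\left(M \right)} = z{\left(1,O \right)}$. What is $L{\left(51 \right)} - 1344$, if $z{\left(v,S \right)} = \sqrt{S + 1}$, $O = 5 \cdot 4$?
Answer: $-1344 + \sqrt{21} \approx -1339.4$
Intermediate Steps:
$O = 20$
$z{\left(v,S \right)} = \sqrt{1 + S}$
$L{\left(M \right)} = \sqrt{21}$ ($L{\left(M \right)} = \sqrt{1 + 20} = \sqrt{21}$)
$L{\left(51 \right)} - 1344 = \sqrt{21} - 1344 = -1344 + \sqrt{21}$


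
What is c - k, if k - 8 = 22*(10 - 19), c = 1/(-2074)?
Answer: 394059/2074 ≈ 190.00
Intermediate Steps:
c = -1/2074 ≈ -0.00048216
k = -190 (k = 8 + 22*(10 - 19) = 8 + 22*(-9) = 8 - 198 = -190)
c - k = -1/2074 - 1*(-190) = -1/2074 + 190 = 394059/2074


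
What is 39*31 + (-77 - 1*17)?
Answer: 1115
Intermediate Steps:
39*31 + (-77 - 1*17) = 1209 + (-77 - 17) = 1209 - 94 = 1115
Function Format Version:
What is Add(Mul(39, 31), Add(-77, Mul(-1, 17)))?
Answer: 1115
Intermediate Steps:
Add(Mul(39, 31), Add(-77, Mul(-1, 17))) = Add(1209, Add(-77, -17)) = Add(1209, -94) = 1115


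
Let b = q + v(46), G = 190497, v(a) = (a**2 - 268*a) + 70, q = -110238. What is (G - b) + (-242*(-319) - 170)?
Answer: 387905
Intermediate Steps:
v(a) = 70 + a**2 - 268*a
b = -120380 (b = -110238 + (70 + 46**2 - 268*46) = -110238 + (70 + 2116 - 12328) = -110238 - 10142 = -120380)
(G - b) + (-242*(-319) - 170) = (190497 - 1*(-120380)) + (-242*(-319) - 170) = (190497 + 120380) + (77198 - 170) = 310877 + 77028 = 387905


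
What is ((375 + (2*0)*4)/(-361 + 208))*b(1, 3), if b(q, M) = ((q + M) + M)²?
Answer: -6125/51 ≈ -120.10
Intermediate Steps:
b(q, M) = (q + 2*M)² (b(q, M) = ((M + q) + M)² = (q + 2*M)²)
((375 + (2*0)*4)/(-361 + 208))*b(1, 3) = ((375 + (2*0)*4)/(-361 + 208))*(1 + 2*3)² = ((375 + 0*4)/(-153))*(1 + 6)² = ((375 + 0)*(-1/153))*7² = (375*(-1/153))*49 = -125/51*49 = -6125/51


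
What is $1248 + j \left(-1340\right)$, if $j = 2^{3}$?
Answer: $-9472$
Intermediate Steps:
$j = 8$
$1248 + j \left(-1340\right) = 1248 + 8 \left(-1340\right) = 1248 - 10720 = -9472$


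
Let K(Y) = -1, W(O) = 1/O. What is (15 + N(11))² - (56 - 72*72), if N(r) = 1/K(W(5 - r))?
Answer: 5324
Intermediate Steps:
W(O) = 1/O
N(r) = -1 (N(r) = 1/(-1) = -1)
(15 + N(11))² - (56 - 72*72) = (15 - 1)² - (56 - 72*72) = 14² - (56 - 5184) = 196 - 1*(-5128) = 196 + 5128 = 5324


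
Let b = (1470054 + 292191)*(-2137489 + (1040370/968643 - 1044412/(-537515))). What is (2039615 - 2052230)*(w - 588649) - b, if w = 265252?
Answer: 43629626483311094638734/11570225381 ≈ 3.7709e+12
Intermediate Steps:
b = -43582423976831436911679/11570225381 (b = 1762245*(-2137489 + (1040370*(1/968643) - 1044412*(-1/537515))) = 1762245*(-2137489 + (346790/322881 + 1044412/537515)) = 1762245*(-2137489 + 523625617822/173553380715) = 1762245*(-370967918565506813/173553380715) = -43582423976831436911679/11570225381 ≈ -3.7668e+12)
(2039615 - 2052230)*(w - 588649) - b = (2039615 - 2052230)*(265252 - 588649) - 1*(-43582423976831436911679/11570225381) = -12615*(-323397) + 43582423976831436911679/11570225381 = 4079653155 + 43582423976831436911679/11570225381 = 43629626483311094638734/11570225381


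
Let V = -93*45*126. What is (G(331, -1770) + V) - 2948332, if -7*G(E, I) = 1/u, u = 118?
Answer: -2870880293/826 ≈ -3.4756e+6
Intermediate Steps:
G(E, I) = -1/826 (G(E, I) = -⅐/118 = -⅐*1/118 = -1/826)
V = -527310 (V = -4185*126 = -527310)
(G(331, -1770) + V) - 2948332 = (-1/826 - 527310) - 2948332 = -435558061/826 - 2948332 = -2870880293/826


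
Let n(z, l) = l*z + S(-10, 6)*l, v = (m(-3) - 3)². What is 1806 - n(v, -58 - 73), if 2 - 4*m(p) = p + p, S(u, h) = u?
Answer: 627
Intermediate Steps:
m(p) = ½ - p/2 (m(p) = ½ - (p + p)/4 = ½ - p/2)
v = 1 (v = ((½ - ½*(-3)) - 3)² = ((½ + 3/2) - 3)² = (2 - 3)² = (-1)² = 1)
n(z, l) = -10*l + l*z (n(z, l) = l*z - 10*l = -10*l + l*z)
1806 - n(v, -58 - 73) = 1806 - (-58 - 73)*(-10 + 1) = 1806 - (-131)*(-9) = 1806 - 1*1179 = 1806 - 1179 = 627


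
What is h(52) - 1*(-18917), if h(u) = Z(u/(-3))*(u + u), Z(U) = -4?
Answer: 18501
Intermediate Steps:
h(u) = -8*u (h(u) = -4*(u + u) = -8*u)
h(52) - 1*(-18917) = -8*52 - 1*(-18917) = -416 + 18917 = 18501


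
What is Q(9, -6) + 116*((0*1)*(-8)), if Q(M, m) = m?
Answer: -6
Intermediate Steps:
Q(9, -6) + 116*((0*1)*(-8)) = -6 + 116*((0*1)*(-8)) = -6 + 116*(0*(-8)) = -6 + 116*0 = -6 + 0 = -6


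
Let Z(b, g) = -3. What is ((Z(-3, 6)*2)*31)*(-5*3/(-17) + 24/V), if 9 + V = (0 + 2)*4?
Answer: 73098/17 ≈ 4299.9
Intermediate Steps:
V = -1 (V = -9 + (0 + 2)*4 = -9 + 2*4 = -9 + 8 = -1)
((Z(-3, 6)*2)*31)*(-5*3/(-17) + 24/V) = (-3*2*31)*(-5*3/(-17) + 24/(-1)) = (-6*31)*(-15*(-1/17) + 24*(-1)) = -186*(15/17 - 24) = -186*(-393/17) = 73098/17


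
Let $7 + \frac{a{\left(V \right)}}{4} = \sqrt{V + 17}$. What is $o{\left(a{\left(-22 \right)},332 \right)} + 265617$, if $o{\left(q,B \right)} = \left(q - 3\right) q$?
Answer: $266405 - 236 i \sqrt{5} \approx 2.6641 \cdot 10^{5} - 527.71 i$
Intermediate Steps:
$a{\left(V \right)} = -28 + 4 \sqrt{17 + V}$ ($a{\left(V \right)} = -28 + 4 \sqrt{V + 17} = -28 + 4 \sqrt{17 + V}$)
$o{\left(q,B \right)} = q \left(-3 + q\right)$ ($o{\left(q,B \right)} = \left(-3 + q\right) q = q \left(-3 + q\right)$)
$o{\left(a{\left(-22 \right)},332 \right)} + 265617 = \left(-28 + 4 \sqrt{17 - 22}\right) \left(-3 - \left(28 - 4 \sqrt{17 - 22}\right)\right) + 265617 = \left(-28 + 4 \sqrt{-5}\right) \left(-3 - \left(28 - 4 \sqrt{-5}\right)\right) + 265617 = \left(-28 + 4 i \sqrt{5}\right) \left(-3 - \left(28 - 4 i \sqrt{5}\right)\right) + 265617 = \left(-28 + 4 i \sqrt{5}\right) \left(-31 + 4 i \sqrt{5}\right) + 265617 = \left(-31 + 4 i \sqrt{5}\right) \left(-28 + 4 i \sqrt{5}\right) + 265617 = 265617 + \left(-31 + 4 i \sqrt{5}\right) \left(-28 + 4 i \sqrt{5}\right)$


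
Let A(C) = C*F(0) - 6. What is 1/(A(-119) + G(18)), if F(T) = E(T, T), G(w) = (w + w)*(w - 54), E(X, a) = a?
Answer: -1/1302 ≈ -0.00076805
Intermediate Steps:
G(w) = 2*w*(-54 + w) (G(w) = (2*w)*(-54 + w) = 2*w*(-54 + w))
F(T) = T
A(C) = -6 (A(C) = C*0 - 6 = 0 - 6 = -6)
1/(A(-119) + G(18)) = 1/(-6 + 2*18*(-54 + 18)) = 1/(-6 + 2*18*(-36)) = 1/(-6 - 1296) = 1/(-1302) = -1/1302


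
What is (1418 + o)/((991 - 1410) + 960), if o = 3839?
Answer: 5257/541 ≈ 9.7172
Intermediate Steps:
(1418 + o)/((991 - 1410) + 960) = (1418 + 3839)/((991 - 1410) + 960) = 5257/(-419 + 960) = 5257/541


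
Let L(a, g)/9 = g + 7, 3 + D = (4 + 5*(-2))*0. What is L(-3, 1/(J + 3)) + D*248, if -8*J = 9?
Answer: -3381/5 ≈ -676.20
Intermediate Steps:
J = -9/8 (J = -⅛*9 = -9/8 ≈ -1.1250)
D = -3 (D = -3 + (4 + 5*(-2))*0 = -3 + (4 - 10)*0 = -3 - 6*0 = -3 + 0 = -3)
L(a, g) = 63 + 9*g (L(a, g) = 9*(g + 7) = 9*(7 + g) = 63 + 9*g)
L(-3, 1/(J + 3)) + D*248 = (63 + 9/(-9/8 + 3)) - 3*248 = (63 + 9/(15/8)) - 744 = (63 + 9*(8/15)) - 744 = (63 + 24/5) - 744 = 339/5 - 744 = -3381/5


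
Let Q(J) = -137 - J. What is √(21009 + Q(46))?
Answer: 3*√2314 ≈ 144.31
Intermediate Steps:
√(21009 + Q(46)) = √(21009 + (-137 - 1*46)) = √(21009 + (-137 - 46)) = √(21009 - 183) = √20826 = 3*√2314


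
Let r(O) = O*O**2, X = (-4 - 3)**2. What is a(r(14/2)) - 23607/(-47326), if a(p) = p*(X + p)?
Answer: 6363288263/47326 ≈ 1.3446e+5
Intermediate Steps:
X = 49 (X = (-7)**2 = 49)
r(O) = O**3
a(p) = p*(49 + p)
a(r(14/2)) - 23607/(-47326) = (14/2)**3*(49 + (14/2)**3) - 23607/(-47326) = (14*(1/2))**3*(49 + (14*(1/2))**3) - 23607*(-1)/47326 = 7**3*(49 + 7**3) - 1*(-23607/47326) = 343*(49 + 343) + 23607/47326 = 343*392 + 23607/47326 = 134456 + 23607/47326 = 6363288263/47326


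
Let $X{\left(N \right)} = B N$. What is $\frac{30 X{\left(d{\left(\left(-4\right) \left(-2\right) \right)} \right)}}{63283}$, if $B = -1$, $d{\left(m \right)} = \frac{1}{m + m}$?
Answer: $- \frac{15}{506264} \approx -2.9629 \cdot 10^{-5}$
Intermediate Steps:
$d{\left(m \right)} = \frac{1}{2 m}$
$X{\left(N \right)} = - N$
$\frac{30 X{\left(d{\left(\left(-4\right) \left(-2\right) \right)} \right)}}{63283} = \frac{30 \left(- \frac{1}{2 \left(\left(-4\right) \left(-2\right)\right)}\right)}{63283} = 30 \left(- \frac{1}{2 \cdot 8}\right) \frac{1}{63283} = 30 \left(\left(-1\right) \frac{1}{16}\right) \frac{1}{63283} = 30 \left(- \frac{1}{16}\right) \frac{1}{63283} = \left(- \frac{15}{8}\right) \frac{1}{63283} = - \frac{15}{506264}$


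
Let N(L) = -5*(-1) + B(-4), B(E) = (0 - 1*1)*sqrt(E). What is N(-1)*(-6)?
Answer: -30 + 12*I ≈ -30.0 + 12.0*I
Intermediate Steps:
B(E) = -sqrt(E) (B(E) = (0 - 1)*sqrt(E) = -sqrt(E))
N(L) = 5 - 2*I (N(L) = -5*(-1) - sqrt(-4) = 5 - 2*I)
N(-1)*(-6) = (5 - 2*I)*(-6) = -30 + 12*I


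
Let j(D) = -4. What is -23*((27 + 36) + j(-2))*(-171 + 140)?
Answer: 42067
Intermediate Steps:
-23*((27 + 36) + j(-2))*(-171 + 140) = -23*((27 + 36) - 4)*(-171 + 140) = -23*(63 - 4)*(-31) = -1357*(-31) = -23*(-1829) = 42067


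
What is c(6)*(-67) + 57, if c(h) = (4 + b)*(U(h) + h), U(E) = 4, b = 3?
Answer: -4633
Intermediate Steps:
c(h) = 28 + 7*h (c(h) = (4 + 3)*(4 + h) = 7*(4 + h) = 28 + 7*h)
c(6)*(-67) + 57 = (28 + 7*6)*(-67) + 57 = (28 + 42)*(-67) + 57 = 70*(-67) + 57 = -4690 + 57 = -4633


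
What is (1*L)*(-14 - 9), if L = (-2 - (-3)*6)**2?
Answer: -5888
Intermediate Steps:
L = 256 (L = (-2 - 1*(-18))**2 = (-2 + 18)**2 = 16**2 = 256)
(1*L)*(-14 - 9) = (1*256)*(-14 - 9) = 256*(-23) = -5888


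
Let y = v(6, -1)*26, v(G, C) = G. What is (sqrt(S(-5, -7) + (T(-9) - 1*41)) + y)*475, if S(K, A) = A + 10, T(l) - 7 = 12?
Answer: 74100 + 475*I*sqrt(19) ≈ 74100.0 + 2070.5*I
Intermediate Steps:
T(l) = 19 (T(l) = 7 + 12 = 19)
S(K, A) = 10 + A
y = 156 (y = 6*26 = 156)
(sqrt(S(-5, -7) + (T(-9) - 1*41)) + y)*475 = (sqrt((10 - 7) + (19 - 1*41)) + 156)*475 = (sqrt(3 + (19 - 41)) + 156)*475 = (sqrt(3 - 22) + 156)*475 = (sqrt(-19) + 156)*475 = (I*sqrt(19) + 156)*475 = (156 + I*sqrt(19))*475 = 74100 + 475*I*sqrt(19)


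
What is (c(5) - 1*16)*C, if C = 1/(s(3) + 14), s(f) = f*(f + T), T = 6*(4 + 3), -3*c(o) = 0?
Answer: -16/149 ≈ -0.10738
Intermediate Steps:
c(o) = 0 (c(o) = -⅓*0 = 0)
T = 42 (T = 6*7 = 42)
s(f) = f*(42 + f) (s(f) = f*(f + 42) = f*(42 + f))
C = 1/149 (C = 1/(3*(42 + 3) + 14) = 1/(3*45 + 14) = 1/(135 + 14) = 1/149 ≈ 0.0067114)
(c(5) - 1*16)*C = (0 - 1*16)*(1/149) = (0 - 16)*(1/149) = -16*1/149 = -16/149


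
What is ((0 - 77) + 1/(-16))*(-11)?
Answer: 13563/16 ≈ 847.69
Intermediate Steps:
((0 - 77) + 1/(-16))*(-11) = (-77 - 1/16)*(-11) = -1233/16*(-11) = 13563/16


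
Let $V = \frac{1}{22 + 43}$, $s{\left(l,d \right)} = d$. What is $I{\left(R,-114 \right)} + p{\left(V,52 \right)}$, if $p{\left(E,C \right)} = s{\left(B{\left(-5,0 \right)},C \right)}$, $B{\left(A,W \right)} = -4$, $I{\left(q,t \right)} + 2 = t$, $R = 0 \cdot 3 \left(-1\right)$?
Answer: $-64$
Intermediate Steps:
$R = 0$ ($R = 0 \left(-1\right) = 0$)
$I{\left(q,t \right)} = -2 + t$
$V = \frac{1}{65} \approx 0.015385$
$p{\left(E,C \right)} = C$
$I{\left(R,-114 \right)} + p{\left(V,52 \right)} = \left(-2 - 114\right) + 52 = -116 + 52 = -64$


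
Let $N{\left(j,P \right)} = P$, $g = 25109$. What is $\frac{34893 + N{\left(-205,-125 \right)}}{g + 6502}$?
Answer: $\frac{848}{771} \approx 1.0999$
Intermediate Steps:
$\frac{34893 + N{\left(-205,-125 \right)}}{g + 6502} = \frac{34893 - 125}{25109 + 6502} = \frac{34768}{31611} = 34768 \cdot \frac{1}{31611} = \frac{848}{771}$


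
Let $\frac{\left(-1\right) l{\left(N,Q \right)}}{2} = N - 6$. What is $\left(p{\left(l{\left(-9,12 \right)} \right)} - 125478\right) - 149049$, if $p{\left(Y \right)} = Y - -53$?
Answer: $-274444$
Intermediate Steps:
$l{\left(N,Q \right)} = 12 - 2 N$ ($l{\left(N,Q \right)} = - 2 \left(N - 6\right) = - 2 \left(-6 + N\right) = 12 - 2 N$)
$p{\left(Y \right)} = 53 + Y$ ($p{\left(Y \right)} = Y + 53 = 53 + Y$)
$\left(p{\left(l{\left(-9,12 \right)} \right)} - 125478\right) - 149049 = \left(\left(53 + \left(12 - -18\right)\right) - 125478\right) - 149049 = \left(\left(53 + \left(12 + 18\right)\right) - 125478\right) - 149049 = \left(\left(53 + 30\right) - 125478\right) - 149049 = \left(83 - 125478\right) - 149049 = -125395 - 149049 = -274444$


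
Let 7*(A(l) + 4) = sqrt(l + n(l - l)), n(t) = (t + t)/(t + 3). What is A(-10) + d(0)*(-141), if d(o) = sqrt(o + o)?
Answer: -4 + I*sqrt(10)/7 ≈ -4.0 + 0.45175*I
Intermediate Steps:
d(o) = sqrt(2)*sqrt(o) (d(o) = sqrt(2*o) = sqrt(2)*sqrt(o))
n(t) = 2*t/(3 + t) (n(t) = (2*t)/(3 + t) = 2*t/(3 + t))
A(l) = -4 + sqrt(l)/7 (A(l) = -4 + sqrt(l + 2*(l - l)/(3 + (l - l)))/7 = -4 + sqrt(l + 2*0/(3 + 0))/7 = -4 + sqrt(l + 2*0/3)/7 = -4 + sqrt(l + 2*0*(1/3))/7 = -4 + sqrt(l + 0)/7 = -4 + sqrt(l)/7)
A(-10) + d(0)*(-141) = (-4 + sqrt(-10)/7) + (sqrt(2)*sqrt(0))*(-141) = (-4 + (I*sqrt(10))/7) + (sqrt(2)*0)*(-141) = (-4 + I*sqrt(10)/7) + 0*(-141) = (-4 + I*sqrt(10)/7) + 0 = -4 + I*sqrt(10)/7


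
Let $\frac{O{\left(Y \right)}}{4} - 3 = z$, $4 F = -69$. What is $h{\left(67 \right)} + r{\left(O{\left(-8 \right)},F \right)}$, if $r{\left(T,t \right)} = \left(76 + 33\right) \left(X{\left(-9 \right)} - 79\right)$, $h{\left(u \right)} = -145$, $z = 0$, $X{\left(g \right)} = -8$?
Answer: $-9628$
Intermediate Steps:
$F = - \frac{69}{4}$ ($F = \frac{1}{4} \left(-69\right) = - \frac{69}{4} \approx -17.25$)
$O{\left(Y \right)} = 12$ ($O{\left(Y \right)} = 12 + 4 \cdot 0 = 12 + 0 = 12$)
$r{\left(T,t \right)} = -9483$ ($r{\left(T,t \right)} = \left(76 + 33\right) \left(-8 - 79\right) = 109 \left(-87\right) = -9483$)
$h{\left(67 \right)} + r{\left(O{\left(-8 \right)},F \right)} = -145 - 9483 = -9628$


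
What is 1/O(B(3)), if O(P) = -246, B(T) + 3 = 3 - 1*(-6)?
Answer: -1/246 ≈ -0.0040650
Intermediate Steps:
B(T) = 6 (B(T) = -3 + (3 - 1*(-6)) = -3 + (3 + 6) = -3 + 9 = 6)
1/O(B(3)) = 1/(-246) = -1/246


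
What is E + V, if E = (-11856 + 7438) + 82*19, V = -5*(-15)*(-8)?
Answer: -3460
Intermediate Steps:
V = -600 (V = 75*(-8) = -600)
E = -2860 (E = -4418 + 1558 = -2860)
E + V = -2860 - 600 = -3460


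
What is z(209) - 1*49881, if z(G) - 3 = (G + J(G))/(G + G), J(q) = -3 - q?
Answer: -20849007/418 ≈ -49878.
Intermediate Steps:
z(G) = 3 - 3/(2*G) (z(G) = 3 + (G + (-3 - G))/(G + G) = 3 - 3*1/(2*G) = 3 - 3/(2*G))
z(209) - 1*49881 = (3 - 3/2/209) - 1*49881 = (3 - 3/2*1/209) - 49881 = (3 - 3/418) - 49881 = 1251/418 - 49881 = -20849007/418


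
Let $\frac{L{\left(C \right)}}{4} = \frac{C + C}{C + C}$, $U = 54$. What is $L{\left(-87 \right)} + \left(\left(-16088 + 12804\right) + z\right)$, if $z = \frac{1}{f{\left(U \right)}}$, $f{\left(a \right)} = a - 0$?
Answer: $- \frac{177119}{54} \approx -3280.0$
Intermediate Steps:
$L{\left(C \right)} = 4$ ($L{\left(C \right)} = 4 \frac{C + C}{C + C} = 4 \frac{2 C}{2 C} = 4 \cdot 2 C \frac{1}{2 C} = 4 \cdot 1 = 4$)
$f{\left(a \right)} = a$ ($f{\left(a \right)} = a + 0 = a$)
$z = \frac{1}{54} \approx 0.018519$
$L{\left(-87 \right)} + \left(\left(-16088 + 12804\right) + z\right) = 4 + \left(\left(-16088 + 12804\right) + \frac{1}{54}\right) = 4 + \left(-3284 + \frac{1}{54}\right) = 4 - \frac{177335}{54} = - \frac{177119}{54}$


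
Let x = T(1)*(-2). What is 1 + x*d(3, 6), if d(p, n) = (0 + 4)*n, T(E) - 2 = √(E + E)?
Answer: -95 - 48*√2 ≈ -162.88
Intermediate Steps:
T(E) = 2 + √2*√E (T(E) = 2 + √(E + E) = 2 + √(2*E) = 2 + √2*√E)
d(p, n) = 4*n
x = -4 - 2*√2 (x = (2 + √2*√1)*(-2) = (2 + √2*1)*(-2) = (2 + √2)*(-2) = -4 - 2*√2 ≈ -6.8284)
1 + x*d(3, 6) = 1 + (-4 - 2*√2)*(4*6) = 1 + (-4 - 2*√2)*24 = 1 + (-96 - 48*√2) = -95 - 48*√2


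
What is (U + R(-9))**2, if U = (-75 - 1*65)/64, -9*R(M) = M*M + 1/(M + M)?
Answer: 209989081/1679616 ≈ 125.02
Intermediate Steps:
R(M) = -M**2/9 - 1/(18*M) (R(M) = -(M*M + 1/(M + M))/9 = -(M**2 + 1/(2*M))/9 = -M**2/9 - 1/(18*M))
U = -35/16 (U = (-75 - 65)*(1/64) = -140*1/64 = -35/16 ≈ -2.1875)
(U + R(-9))**2 = (-35/16 + (1/18)*(-1 - 2*(-9)**3)/(-9))**2 = (-35/16 + (1/18)*(-1/9)*(-1 - 2*(-729)))**2 = (-35/16 + (1/18)*(-1/9)*(-1 + 1458))**2 = (-35/16 + (1/18)*(-1/9)*1457)**2 = (-35/16 - 1457/162)**2 = (-14491/1296)**2 = 209989081/1679616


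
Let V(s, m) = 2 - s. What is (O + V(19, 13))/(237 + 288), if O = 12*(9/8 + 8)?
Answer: 37/210 ≈ 0.17619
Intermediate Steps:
O = 219/2 (O = 12*(9*(⅛) + 8) = 12*(9/8 + 8) = 12*(73/8) = 219/2 ≈ 109.50)
(O + V(19, 13))/(237 + 288) = (219/2 + (2 - 1*19))/(237 + 288) = (219/2 + (2 - 19))/525 = (219/2 - 17)*(1/525) = (185/2)*(1/525) = 37/210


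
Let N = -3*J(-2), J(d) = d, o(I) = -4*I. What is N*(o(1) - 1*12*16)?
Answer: -1176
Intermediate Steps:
N = 6 (N = -3*(-2) = 6)
N*(o(1) - 1*12*16) = 6*(-4*1 - 1*12*16) = 6*(-4 - 12*16) = 6*(-4 - 192) = 6*(-196) = -1176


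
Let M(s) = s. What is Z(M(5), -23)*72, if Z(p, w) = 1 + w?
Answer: -1584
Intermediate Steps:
Z(M(5), -23)*72 = (1 - 23)*72 = -22*72 = -1584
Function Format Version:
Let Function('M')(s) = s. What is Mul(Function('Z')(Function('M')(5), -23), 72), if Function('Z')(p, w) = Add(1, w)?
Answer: -1584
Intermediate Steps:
Mul(Function('Z')(Function('M')(5), -23), 72) = Mul(Add(1, -23), 72) = Mul(-22, 72) = -1584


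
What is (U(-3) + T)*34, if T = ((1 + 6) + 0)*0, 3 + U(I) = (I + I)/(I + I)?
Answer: -68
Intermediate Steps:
U(I) = -2 (U(I) = -3 + (I + I)/(I + I) = -3 + (2*I)/((2*I)) = -3 + (2*I)*(1/(2*I)) = -3 + 1 = -2)
T = 0 (T = (7 + 0)*0 = 7*0 = 0)
(U(-3) + T)*34 = (-2 + 0)*34 = -2*34 = -68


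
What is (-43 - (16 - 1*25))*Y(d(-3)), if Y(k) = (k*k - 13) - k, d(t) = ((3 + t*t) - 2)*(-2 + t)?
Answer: -86258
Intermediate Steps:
d(t) = (1 + t**2)*(-2 + t) (d(t) = ((3 + t**2) - 2)*(-2 + t) = (1 + t**2)*(-2 + t))
Y(k) = -13 + k**2 - k (Y(k) = (k**2 - 13) - k = (-13 + k**2) - k = -13 + k**2 - k)
(-43 - (16 - 1*25))*Y(d(-3)) = (-43 - (16 - 1*25))*(-13 + (-2 - 3 + (-3)**3 - 2*(-3)**2)**2 - (-2 - 3 + (-3)**3 - 2*(-3)**2)) = (-43 - (16 - 25))*(-13 + (-2 - 3 - 27 - 2*9)**2 - (-2 - 3 - 27 - 2*9)) = (-43 - 1*(-9))*(-13 + (-2 - 3 - 27 - 18)**2 - (-2 - 3 - 27 - 18)) = (-43 + 9)*(-13 + (-50)**2 - 1*(-50)) = -34*(-13 + 2500 + 50) = -34*2537 = -86258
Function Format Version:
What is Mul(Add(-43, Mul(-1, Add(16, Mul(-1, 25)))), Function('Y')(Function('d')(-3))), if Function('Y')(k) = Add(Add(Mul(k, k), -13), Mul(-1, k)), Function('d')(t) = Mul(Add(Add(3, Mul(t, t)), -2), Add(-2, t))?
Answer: -86258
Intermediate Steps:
Function('d')(t) = Mul(Add(1, Pow(t, 2)), Add(-2, t)) (Function('d')(t) = Mul(Add(Add(3, Pow(t, 2)), -2), Add(-2, t)) = Mul(Add(1, Pow(t, 2)), Add(-2, t)))
Function('Y')(k) = Add(-13, Pow(k, 2), Mul(-1, k)) (Function('Y')(k) = Add(Add(Pow(k, 2), -13), Mul(-1, k)) = Add(Add(-13, Pow(k, 2)), Mul(-1, k)) = Add(-13, Pow(k, 2), Mul(-1, k)))
Mul(Add(-43, Mul(-1, Add(16, Mul(-1, 25)))), Function('Y')(Function('d')(-3))) = Mul(Add(-43, Mul(-1, Add(16, Mul(-1, 25)))), Add(-13, Pow(Add(-2, -3, Pow(-3, 3), Mul(-2, Pow(-3, 2))), 2), Mul(-1, Add(-2, -3, Pow(-3, 3), Mul(-2, Pow(-3, 2)))))) = Mul(Add(-43, Mul(-1, Add(16, -25))), Add(-13, Pow(Add(-2, -3, -27, Mul(-2, 9)), 2), Mul(-1, Add(-2, -3, -27, Mul(-2, 9))))) = Mul(Add(-43, Mul(-1, -9)), Add(-13, Pow(Add(-2, -3, -27, -18), 2), Mul(-1, Add(-2, -3, -27, -18)))) = Mul(Add(-43, 9), Add(-13, Pow(-50, 2), Mul(-1, -50))) = Mul(-34, Add(-13, 2500, 50)) = Mul(-34, 2537) = -86258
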